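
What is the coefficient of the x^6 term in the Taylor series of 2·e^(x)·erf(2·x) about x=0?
Expand to order 6: 2·e^(x)·erf(2·x) = 499·x^6/(45·√(π)) + 39·x^5/(5·√(π)) - 28·x^4/(3·√(π)) - 20·x^3/(3·√(π)) + 8·x^2/√(π) + 8·x/√(π) + O(x^7).
The coefficient of x^6 is 499/(45·√(π)).

Final answer: 499/(45·√(π))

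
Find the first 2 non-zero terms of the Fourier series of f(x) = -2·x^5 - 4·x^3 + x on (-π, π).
(-430 - 4·π^4 + 72·π^2)·sin(x) + (-6·π^2 + 8 + 2·π^4)·sin(2·x)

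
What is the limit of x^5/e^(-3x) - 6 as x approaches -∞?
The quotient is an ∞/∞ indeterminate form as x → -∞.
Compare growth rates of the dominant terms (exponentials ≫ polynomials ≫ logarithms), or apply L'Hôpital's rule; the quotient → 0.
Adding the constant: 0 - 6 = -6. Limit = -6.

Final answer: -6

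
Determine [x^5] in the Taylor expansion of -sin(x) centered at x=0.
Expand to order 5: -sin(x) = -x^5/120 + x^3/6 - x + O(x^6).
The coefficient of x^5 is -1/120.

Final answer: -1/120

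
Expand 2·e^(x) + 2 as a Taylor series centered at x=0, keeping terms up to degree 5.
x^5/60 + x^4/12 + x^3/3 + x^2 + 2·x + 4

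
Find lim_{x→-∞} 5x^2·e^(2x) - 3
The product is a 0·∞ indeterminate form at x → -∞.
Rewrite the product as 5x^2 / e^(-2x) (an ∞/∞ form) and apply L'Hôpital, or use the standard hierarchy e^(2|x|) ≫ |x^2| as x → -∞.
The indeterminate product → 0, so the limit = -3.

Final answer: -3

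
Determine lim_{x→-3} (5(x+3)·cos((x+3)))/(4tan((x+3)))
Both numerator and denominator → 0 as x → -3; this is a 0/0 indeterminate form.
Expand each to leading order near x = -3: numerator ~ 5·(x + 3), denominator ~ 4·(x + 3).
The limit of the ratio is 5/4.

Final answer: 5/4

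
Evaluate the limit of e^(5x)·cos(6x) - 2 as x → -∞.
Evaluate the dominant behaviour as x → -∞; each term tends to a finite value or vanishes.
Limit = -2.

Final answer: -2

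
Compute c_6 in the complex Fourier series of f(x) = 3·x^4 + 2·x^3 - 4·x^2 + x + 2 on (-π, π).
Compute the real Fourier coefficients first: a_6 = -5/9 + 2·π^2/3, b_6 = -2·π^2/3 - 2/9.
Then c_6 = (a_6 − i·b_6)/2 = -5/18 + π^2/3 + i/9 + i·π^2/3.

Final answer: -5/18 + π^2/3 + i/9 + i·π^2/3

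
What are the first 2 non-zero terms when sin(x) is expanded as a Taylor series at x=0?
-x^3/6 + x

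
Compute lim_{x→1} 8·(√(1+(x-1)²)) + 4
Direct substitution at x = 1 gives 12.

Final answer: 12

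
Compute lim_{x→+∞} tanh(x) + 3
Evaluate the dominant behaviour as x → +∞; each term tends to a finite value or vanishes.
Limit = 4.

Final answer: 4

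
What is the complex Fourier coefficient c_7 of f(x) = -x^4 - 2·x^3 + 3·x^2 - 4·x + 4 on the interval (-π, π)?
Compute the real Fourier coefficients first: a_7 = -636/2401 + 8·π^2/49, b_7 = -4·π^2/7 - 368/343.
Then c_7 = (a_7 − i·b_7)/2 = -318/2401 + 4·π^2/49 + 184·i/343 + 2·i·π^2/7.

Final answer: -318/2401 + 4·π^2/49 + 184·i/343 + 2·i·π^2/7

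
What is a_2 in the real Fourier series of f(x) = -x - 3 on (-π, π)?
a_2 = (1/π) ∫_{-π}^{π} f(x)·cos(2x) dx.
Evaluate the integral (use parity and integration by parts as needed): a_2 = 0.

Final answer: 0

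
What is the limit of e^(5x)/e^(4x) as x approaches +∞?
This is an ∞/∞ indeterminate form as x → +∞.
Rewrite e^(5x)/e^(4x) = e^((5−4)x) = e^(x); the exponent coefficient is 1 > 0 so e^(x) → ∞.
Limit = ∞.

Final answer: ∞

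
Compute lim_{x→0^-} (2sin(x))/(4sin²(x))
Both numerator and denominator → 0 as x → 0^-; this is a 0/0 indeterminate form.
Expand each to leading order near x = 0: numerator ~ 2·x, denominator ~ 4·x^2.
The limit of the ratio is -∞.

Final answer: -∞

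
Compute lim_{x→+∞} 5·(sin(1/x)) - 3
Evaluate the dominant behaviour as x → +∞; each term tends to a finite value or vanishes.
Limit = -3.

Final answer: -3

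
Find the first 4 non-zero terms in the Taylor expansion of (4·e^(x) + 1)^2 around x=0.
68·x^3/3 + 36·x^2 + 40·x + 25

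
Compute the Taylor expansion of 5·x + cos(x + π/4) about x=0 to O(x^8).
√(2)·x^7/10080 - √(2)·x^6/1440 - √(2)·x^5/240 + √(2)·x^4/48 + √(2)·x^3/12 - √(2)·x^2/4 + x·(5 - √(2)/2) + √(2)/2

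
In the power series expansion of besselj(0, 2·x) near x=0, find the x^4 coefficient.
Expand to order 4: besselj(0, 2·x) = x^4/4 - x^2 + 1 + O(x^5).
The coefficient of x^4 is 1/4.

Final answer: 1/4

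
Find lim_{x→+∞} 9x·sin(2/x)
As x → +∞: let u = 2/x → 0⁺; then 9·x·sin(2/x) = 9·2·sin(u)/u → 9·2·1 = 18.
Limit = 18.

Final answer: 18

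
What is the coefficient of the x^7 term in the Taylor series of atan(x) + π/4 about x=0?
Expand to order 7: atan(x) + π/4 = -x^7/7 + x^5/5 - x^3/3 + x + π/4 + O(x^8).
The coefficient of x^7 is -1/7.

Final answer: -1/7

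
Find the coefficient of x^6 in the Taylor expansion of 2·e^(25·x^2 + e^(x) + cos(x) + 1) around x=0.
Expand to order 6: 2·e^(25·x^2 + e^(x) + cos(x) + 1) = 1992817·x^6·e^(3)/360 + 19261·x^5·e^(3)/30 + 7807·x^4·e^(3)/12 + 152·x^3·e^(3)/3 + 51·x^2·e^(3) + 2·x·e^(3) + 2·e^(3) + O(x^7).
The coefficient of x^6 is 1992817·e^(3)/360.

Final answer: 1992817·e^(3)/360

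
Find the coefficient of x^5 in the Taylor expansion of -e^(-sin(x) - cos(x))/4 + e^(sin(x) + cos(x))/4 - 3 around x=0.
Expand to order 5: -e^(-sin(x) - cos(x))/4 + e^(sin(x) + cos(x))/4 - 3 = x^5·(e^(-1)/240 + e/40) + x^4·(-5·e/96 - 5·e^(-1)/96) + x^3·(-e/8 + e^(-1)/8) - x^2·e^(-1)/4 + x·(e^(-1)/4 + e/4) - 3 - e^(-1)/4 + e/4 + O(x^6).
The coefficient of x^5 is e^(-1)/240 + e/40.

Final answer: e^(-1)/240 + e/40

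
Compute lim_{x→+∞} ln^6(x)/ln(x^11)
This is an ∞/∞ indeterminate form as x → +∞.
Write ln(x^11) = 11·ln(x), reducing the quotient to ln^5(x)/11 → ∞.
Limit = ∞.

Final answer: ∞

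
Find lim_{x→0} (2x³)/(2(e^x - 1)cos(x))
Both numerator and denominator → 0 as x → 0; this is a 0/0 indeterminate form.
Expand each to leading order near x = 0: numerator ~ 2·x^3, denominator ~ 2·x.
The limit of the ratio is 0.

Final answer: 0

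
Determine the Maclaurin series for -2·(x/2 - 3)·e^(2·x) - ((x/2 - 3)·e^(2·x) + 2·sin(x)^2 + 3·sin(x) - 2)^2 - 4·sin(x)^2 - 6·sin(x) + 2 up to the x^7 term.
-1439·x^7/84 - 9653·x^6/360 - 518·x^5/15 - 85·x^4/2 - 43·x^3 - 121·x^2/4 - 20·x - 17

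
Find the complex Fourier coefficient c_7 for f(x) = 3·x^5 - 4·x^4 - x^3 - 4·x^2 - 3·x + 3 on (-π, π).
Compute the real Fourier coefficients first: a_7 = 592/2401 + 32·π^2/49, b_7 = -218·π^2/343 - 13098/16807 + 6·π^4/7.
Then c_7 = (a_7 − i·b_7)/2 = 296/2401 + 16·π^2/49 - 3·i·π^4/7 + 6549·i/16807 + 109·i·π^2/343.

Final answer: 296/2401 + 16·π^2/49 - 3·i·π^4/7 + 6549·i/16807 + 109·i·π^2/343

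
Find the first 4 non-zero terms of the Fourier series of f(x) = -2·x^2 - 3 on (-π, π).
8·cos(x) - 2·cos(2·x) + 8·cos(3·x)/9 - 2·π^2/3 - 3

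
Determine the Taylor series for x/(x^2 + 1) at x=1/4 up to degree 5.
4/17 + 240·(x - 1/4)/289 - 3008·(x - 1/4)^2/4913 - 41216·(x - 1/4)^3/83521 + 1147904·(x - 1/4)^4/1419857 + 2027520·(x - 1/4)^5/24137569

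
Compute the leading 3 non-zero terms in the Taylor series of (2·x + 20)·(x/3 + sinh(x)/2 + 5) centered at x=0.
5·x^2/3 + 80·x/3 + 100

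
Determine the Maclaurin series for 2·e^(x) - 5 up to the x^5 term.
x^5/60 + x^4/12 + x^3/3 + x^2 + 2·x - 3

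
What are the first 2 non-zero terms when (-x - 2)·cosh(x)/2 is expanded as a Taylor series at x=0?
-x/2 - 1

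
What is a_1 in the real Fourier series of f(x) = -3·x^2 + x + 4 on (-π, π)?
a_1 = (1/π) ∫_{-π}^{π} f(x)·cos(1x) dx.
Evaluate the integral (use parity and integration by parts as needed): a_1 = 12.

Final answer: 12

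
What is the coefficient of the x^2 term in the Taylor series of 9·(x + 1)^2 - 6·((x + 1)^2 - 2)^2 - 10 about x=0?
Expand to order 2: 9·(x + 1)^2 - 6·((x + 1)^2 - 2)^2 - 10 = -3·x^2 + 42·x - 7 + O(x^3).
The coefficient of x^2 is -3.

Final answer: -3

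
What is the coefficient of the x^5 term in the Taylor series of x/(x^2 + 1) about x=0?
Expand to order 5: x/(x^2 + 1) = x^5 - x^3 + x + O(x^6).
The coefficient of x^5 is 1.

Final answer: 1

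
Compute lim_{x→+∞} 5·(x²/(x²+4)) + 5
Evaluate the dominant behaviour as x → +∞; each term tends to a finite value or vanishes.
Limit = 10.

Final answer: 10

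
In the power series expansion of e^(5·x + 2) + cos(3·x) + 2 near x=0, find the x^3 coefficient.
Expand to order 3: e^(5·x + 2) + cos(3·x) + 2 = 125·x^3·e^(2)/6 + x^2·(-9/2 + 25·e^(2)/2) + 5·x·e^(2) + 3 + e^(2) + O(x^4).
The coefficient of x^3 is 125·e^(2)/6.

Final answer: 125·e^(2)/6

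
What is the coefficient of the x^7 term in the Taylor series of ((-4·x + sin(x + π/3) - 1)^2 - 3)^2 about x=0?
Expand to order 7: ((-4·x + sin(x + π/3) - 1)^2 - 3)^2 = x^7·(-3 + (-1 + √(3)/2)^2)^2·(2·(-1/(120·(-3 + (-1 + √(3)/2)^2)) - √(3)/(10·(-3 + (-1 + √(3)/2)^2)))·(23/(2·(-3 + (-1 + √(3)/2)^2)) + √(3)/(2·(-3 + (-1 + √(3)/2)^2))) + 2·(√(3)/(720·(-3 + (-1 + √(3)/2)^2)) - 1/(18·(-3 + (-1 + √(3)/2)^2)))·(7/(-3 + (-1 + √(3)/2)^2) - 7·√(3)/(2·(-3 + (-1 + √(3)/2)^2))) + 1/(2520·(-3 + (-1 + √(3)/2)^2)) - √(3)/(630·(-3 + (-1 + √(3)/2)^2)) + 2·(5·√(3)/(3·(-3 + (-1 + √(3)/2)^2)) + 1/(6·(-3 + (-1 + √(3)/2)^2)))·(5/(6·(-3 + (-1 + √(3)/2)^2)) - √(3)/(24·(-3 + (-1 + √(3)/2)^2)))) + x^6·(-3 + (-1 + √(3)/2)^2)^2·(2·(-1/(120·(-3 + (-1 + √(3)/2)^2)) - √(3)/(10·(-3 + (-1 + √(3)/2)^2)))·(7/(-3 + (-1 + √(3)/2)^2) - 7·√(3)/(2·(-3 + (-1 + √(3)/2)^2))) + √(3)/(360·(-3 + (-1 + √(3)/2)^2)) - 1/(9·(-3 + (-1 + √(3)/2)^2)) + (5·√(3)/(3·(-3 + (-1 + √(3)/2)^2)) + 1/(6·(-3 + (-1 + √(3)/2)^2)))^2 + 2·(5/(6·(-3 + (-1 + √(3)/2)^2)) - √(3)/(24·(-3 + (-1 + √(3)/2)^2)))·(23/(2·(-3 + (-1 + √(3)/2)^2)) + √(3)/(2·(-3 + (-1 + √(3)/2)^2)))) + x^5·(-3 + (-1 + √(3)/2)^2)^2·(-1/(60·(-3 + (-1 + √(3)/2)^2)) - √(3)/(5·(-3 + (-1 + √(3)/2)^2)) + 2·(5/(6·(-3 + (-1 + √(3)/2)^2)) - √(3)/(24·(-3 + (-1 + √(3)/2)^2)))·(7/(-3 + (-1 + √(3)/2)^2) - 7·√(3)/(2·(-3 + (-1 + √(3)/2)^2))) + 2·(5·√(3)/(3·(-3 + (-1 + √(3)/2)^2)) + 1/(6·(-3 + (-1 + √(3)/2)^2)))·(23/(2·(-3 + (-1 + √(3)/2)^2)) + √(3)/(2·(-3 + (-1 + √(3)/2)^2)))) + x^4·(-3 + (-1 + √(3)/2)^2)^2·(5/(3·(-3 + (-1 + √(3)/2)^2)) - √(3)/(12·(-3 + (-1 + √(3)/2)^2)) + 2·(5·√(3)/(3·(-3 + (-1 + √(3)/2)^2)) + 1/(6·(-3 + (-1 + √(3)/2)^2)))·(7/(-3 + (-1 + √(3)/2)^2) - 7·√(3)/(2·(-3 + (-1 + √(3)/2)^2))) + (23/(2·(-3 + (-1 + √(3)/2)^2)) + √(3)/(2·(-3 + (-1 + √(3)/2)^2)))^2) + x^3·(-3 + (-1 + √(3)/2)^2)^2·(10·√(3)/(3·(-3 + (-1 + √(3)/2)^2)) + 1/(3·(-3 + (-1 + √(3)/2)^2)) + 2·(7/(-3 + (-1 + √(3)/2)^2) - 7·√(3)/(2·(-3 + (-1 + √(3)/2)^2)))·(23/(2·(-3 + (-1 + √(3)/2)^2)) + √(3)/(2·(-3 + (-1 + √(3)/2)^2)))) + x^2·(-3 + (-1 + √(3)/2)^2)^2·(23/(-3 + (-1 + √(3)/2)^2) + √(3)/(-3 + (-1 + √(3)/2)^2) + (7/(-3 + (-1 + √(3)/2)^2) - 7·√(3)/(2·(-3 + (-1 + √(3)/2)^2)))^2) + x·(-3 + (-1 + √(3)/2)^2)^2·(14/(-3 + (-1 + √(3)/2)^2) - 7·√(3)/(-3 + (-1 + √(3)/2)^2)) + (-3 + (-1 + √(3)/2)^2)^2 + O(x^8).
The coefficient of x^7 is (-3 + (-1 + √(3)/2)^2)^2·(2·(-1/(120·(-3 + (-1 + √(3)/2)^2)) - √(3)/(10·(-3 + (-1 + √(3)/2)^2)))·(23/(2·(-3 + (-1 + √(3)/2)^2)) + √(3)/(2·(-3 + (-1 + √(3)/2)^2))) + 2·(√(3)/(720·(-3 + (-1 + √(3)/2)^2)) - 1/(18·(-3 + (-1 + √(3)/2)^2)))·(7/(-3 + (-1 + √(3)/2)^2) - 7·√(3)/(2·(-3 + (-1 + √(3)/2)^2))) + 1/(2520·(-3 + (-1 + √(3)/2)^2)) - √(3)/(630·(-3 + (-1 + √(3)/2)^2)) + 2·(5·√(3)/(3·(-3 + (-1 + √(3)/2)^2)) + 1/(6·(-3 + (-1 + √(3)/2)^2)))·(5/(6·(-3 + (-1 + √(3)/2)^2)) - √(3)/(24·(-3 + (-1 + √(3)/2)^2)))).

Final answer: (-3 + (-1 + √(3)/2)^2)^2·(2·(-1/(120·(-3 + (-1 + √(3)/2)^2)) - √(3)/(10·(-3 + (-1 + √(3)/2)^2)))·(23/(2·(-3 + (-1 + √(3)/2)^2)) + √(3)/(2·(-3 + (-1 + √(3)/2)^2))) + 2·(√(3)/(720·(-3 + (-1 + √(3)/2)^2)) - 1/(18·(-3 + (-1 + √(3)/2)^2)))·(7/(-3 + (-1 + √(3)/2)^2) - 7·√(3)/(2·(-3 + (-1 + √(3)/2)^2))) + 1/(2520·(-3 + (-1 + √(3)/2)^2)) - √(3)/(630·(-3 + (-1 + √(3)/2)^2)) + 2·(5·√(3)/(3·(-3 + (-1 + √(3)/2)^2)) + 1/(6·(-3 + (-1 + √(3)/2)^2)))·(5/(6·(-3 + (-1 + √(3)/2)^2)) - √(3)/(24·(-3 + (-1 + √(3)/2)^2))))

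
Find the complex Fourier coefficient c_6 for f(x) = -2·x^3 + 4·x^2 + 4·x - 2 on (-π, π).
Compute the real Fourier coefficients first: a_6 = 4/9, b_6 = -13/9 + 2·π^2/3.
Then c_6 = (a_6 − i·b_6)/2 = 2/9 - i·π^2/3 + 13·i/18.

Final answer: 2/9 - i·π^2/3 + 13·i/18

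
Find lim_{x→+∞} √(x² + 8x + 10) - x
This is an ∞ − ∞ indeterminate form.
Multiply and divide by the conjugate √(x²+8x + 10) + x; the x² terms cancel, leaving (8x + 10)/(√(x²+8x + 10)+x) → 8/2 = 4.
Limit = 4.

Final answer: 4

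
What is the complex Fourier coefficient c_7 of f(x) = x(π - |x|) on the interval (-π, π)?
Compute the real Fourier coefficients first: a_7 = 0, b_7 = 8/(343·π).
Then c_7 = (a_7 − i·b_7)/2 = -4·i/(343·π).

Final answer: -4·i/(343·π)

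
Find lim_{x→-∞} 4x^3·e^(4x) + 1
The product is a 0·∞ indeterminate form at x → -∞.
Rewrite the product as 4x^3 / e^(-4x) (an ∞/∞ form) and apply L'Hôpital, or use the standard hierarchy e^(4|x|) ≫ |x^3| as x → -∞.
The indeterminate product → 0, so the limit = 1.

Final answer: 1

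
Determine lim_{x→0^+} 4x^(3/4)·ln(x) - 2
The product is a 0·∞ indeterminate form at x → 0⁺.
Rewrite the product as 4·ln(x) / x^(-3/4) and apply L'Hôpital, or use the standard hierarchy x^(-3/4) ≫ |ln x| as x → 0⁺.
The indeterminate product → 0, so the limit = -2.

Final answer: -2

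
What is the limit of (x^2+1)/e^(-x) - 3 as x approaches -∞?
The quotient is an ∞/∞ indeterminate form as x → -∞.
Compare growth rates of the dominant terms (exponentials ≫ polynomials ≫ logarithms), or apply L'Hôpital's rule; the quotient → 0.
Adding the constant: 0 - 3 = -3. Limit = -3.

Final answer: -3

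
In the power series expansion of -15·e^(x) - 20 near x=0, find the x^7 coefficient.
Expand to order 7: -15·e^(x) - 20 = -x^7/336 - x^6/48 - x^5/8 - 5·x^4/8 - 5·x^3/2 - 15·x^2/2 - 15·x - 35 + O(x^8).
The coefficient of x^7 is -1/336.

Final answer: -1/336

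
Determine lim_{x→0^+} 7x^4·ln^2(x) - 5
The product is a 0·∞ indeterminate form at x → 0⁺.
Rewrite the product as 7·ln^2(x) / x^(-4) and apply L'Hôpital, or use the standard hierarchy x^(-4) ≫ |ln x|^2 as x → 0⁺.
The indeterminate product → 0, so the limit = -5.

Final answer: -5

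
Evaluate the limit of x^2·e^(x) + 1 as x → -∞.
The product is a 0·∞ indeterminate form at x → -∞.
Rewrite the product as x^2 / e^(-x) (an ∞/∞ form) and apply L'Hôpital, or use the standard hierarchy e^(|x|) ≫ |x^2| as x → -∞.
The indeterminate product → 0, so the limit = 1.

Final answer: 1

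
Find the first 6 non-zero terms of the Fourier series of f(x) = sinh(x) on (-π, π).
sin(x)·sinh(π)/π - 4·sin(2·x)·sinh(π)/(5·π) + 3·sin(3·x)·sinh(π)/(5·π) - 8·sin(4·x)·sinh(π)/(17·π) + 5·sin(5·x)·sinh(π)/(13·π) - 12·sin(6·x)·sinh(π)/(37·π)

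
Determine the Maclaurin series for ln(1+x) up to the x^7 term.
x^7/7 - x^6/6 + x^5/5 - x^4/4 + x^3/3 - x^2/2 + x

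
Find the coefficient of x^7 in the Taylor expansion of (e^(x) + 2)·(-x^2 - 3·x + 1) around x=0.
Expand to order 7: (e^(x) + 2)·(-x^2 - 3·x + 1) = -31·x^7/2520 - 47·x^6/720 - 17·x^5/60 - 23·x^4/24 - 7·x^3/3 - 11·x^2/2 - 8·x + 3 + O(x^8).
The coefficient of x^7 is -31/2520.

Final answer: -31/2520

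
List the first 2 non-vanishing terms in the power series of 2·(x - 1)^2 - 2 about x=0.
2·x^2 - 4·x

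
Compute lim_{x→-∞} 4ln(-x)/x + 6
The quotient is an ∞/∞ indeterminate form as x → -∞.
Compare growth rates of the dominant terms (exponentials ≫ polynomials ≫ logarithms), or apply L'Hôpital's rule; the quotient → 0.
Adding the constant: 0 + 6 = 6. Limit = 6.

Final answer: 6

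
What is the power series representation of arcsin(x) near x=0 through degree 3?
x^3/6 + x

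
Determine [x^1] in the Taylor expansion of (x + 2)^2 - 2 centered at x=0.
Expand to order 1: (x + 2)^2 - 2 = 4·x + 2 + O(x^2).
The coefficient of x^1 is 4.

Final answer: 4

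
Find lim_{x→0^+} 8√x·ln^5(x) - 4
The product is a 0·∞ indeterminate form at x → 0⁺.
Rewrite the product as 8·ln^5(x) / x^(-1/2) and apply L'Hôpital, or use the standard hierarchy x^(-1/2) ≫ |ln x|^5 as x → 0⁺.
The indeterminate product → 0, so the limit = -4.

Final answer: -4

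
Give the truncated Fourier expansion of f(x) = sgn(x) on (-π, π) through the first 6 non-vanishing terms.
4·sin(x)/π + 4·sin(3·x)/(3·π) + 4·sin(5·x)/(5·π) + 4·sin(7·x)/(7·π) + 4·sin(9·x)/(9·π) + 4·sin(11·x)/(11·π)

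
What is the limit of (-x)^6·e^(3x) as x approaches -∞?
This is a 0·∞ indeterminate form at x → -∞.
Rewrite the product as (-x)^6 / e^(-3x) (an ∞/∞ form) and apply L'Hôpital, or use the standard hierarchy e^(3|x|) ≫ |(-x)^6| as x → -∞.
The indeterminate product → 0, so the limit = 0.

Final answer: 0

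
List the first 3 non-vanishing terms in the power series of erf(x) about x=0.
x^5/(5·√(π)) - 2·x^3/(3·√(π)) + 2·x/√(π)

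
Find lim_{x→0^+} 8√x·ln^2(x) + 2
The product is a 0·∞ indeterminate form at x → 0⁺.
Rewrite the product as 8·ln^2(x) / x^(-1/2) and apply L'Hôpital, or use the standard hierarchy x^(-1/2) ≫ |ln x|^2 as x → 0⁺.
The indeterminate product → 0, so the limit = 2.

Final answer: 2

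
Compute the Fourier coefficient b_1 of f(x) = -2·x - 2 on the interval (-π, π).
b_1 = (1/π) ∫_{-π}^{π} f(x)·sin(1x) dx.
Evaluate the integral (use parity and integration by parts as needed): b_1 = -4.

Final answer: -4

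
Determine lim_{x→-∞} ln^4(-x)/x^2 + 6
The quotient is an ∞/∞ indeterminate form as x → -∞.
Compare growth rates of the dominant terms (exponentials ≫ polynomials ≫ logarithms), or apply L'Hôpital's rule; the quotient → 0.
Adding the constant: 0 + 6 = 6. Limit = 6.

Final answer: 6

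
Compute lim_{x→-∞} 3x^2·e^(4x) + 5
The product is a 0·∞ indeterminate form at x → -∞.
Rewrite the product as 3x^2 / e^(-4x) (an ∞/∞ form) and apply L'Hôpital, or use the standard hierarchy e^(4|x|) ≫ |x^2| as x → -∞.
The indeterminate product → 0, so the limit = 5.

Final answer: 5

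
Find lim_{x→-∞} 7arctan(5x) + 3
Evaluate the dominant behaviour as x → -∞; each term tends to a finite value or vanishes.
Limit = 3 - 7·π/2.

Final answer: 3 - 7·π/2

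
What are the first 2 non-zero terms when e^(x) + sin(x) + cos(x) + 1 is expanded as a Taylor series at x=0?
2·x + 3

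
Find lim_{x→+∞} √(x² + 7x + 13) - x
This is an ∞ − ∞ indeterminate form.
Multiply and divide by the conjugate √(x²+7x + 13) + x; the x² terms cancel, leaving (7x + 13)/(√(x²+7x + 13)+x) → 7/2.
Limit = 7/2.

Final answer: 7/2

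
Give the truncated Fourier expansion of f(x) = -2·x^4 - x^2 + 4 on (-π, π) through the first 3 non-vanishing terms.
(-92 + 16·π^2)·cos(x) + (5 - 4·π^2)·cos(2·x) - 2·π^4/5 - π^2/3 + 4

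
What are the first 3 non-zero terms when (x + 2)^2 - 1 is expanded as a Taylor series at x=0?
x^2 + 4·x + 3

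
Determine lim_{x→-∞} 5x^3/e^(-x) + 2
The quotient is an ∞/∞ indeterminate form as x → -∞.
Compare growth rates of the dominant terms (exponentials ≫ polynomials ≫ logarithms), or apply L'Hôpital's rule; the quotient → 0.
Adding the constant: 0 + 2 = 2. Limit = 2.

Final answer: 2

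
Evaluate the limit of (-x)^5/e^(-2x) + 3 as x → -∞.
The quotient is an ∞/∞ indeterminate form as x → -∞.
Compare growth rates of the dominant terms (exponentials ≫ polynomials ≫ logarithms), or apply L'Hôpital's rule; the quotient → 0.
Adding the constant: 0 + 3 = 3. Limit = 3.

Final answer: 3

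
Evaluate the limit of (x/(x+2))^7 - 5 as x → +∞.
As x → +∞: x/(x+2) = 1/(1 + 2/x) → 1, and the 7th power of a limit-1 base also → 1; with the additive constant, 1 - 5 = -4.
Limit = -4.

Final answer: -4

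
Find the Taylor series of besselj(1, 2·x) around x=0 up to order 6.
x^5/12 - x^3/2 + x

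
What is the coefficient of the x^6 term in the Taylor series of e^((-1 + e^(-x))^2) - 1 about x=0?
Expand to order 6: e^((-1 + e^(-x))^2) - 1 = 481·x^6/360 - 5·x^5/4 + 13·x^4/12 - x^3 + x^2 + O(x^7).
The coefficient of x^6 is 481/360.

Final answer: 481/360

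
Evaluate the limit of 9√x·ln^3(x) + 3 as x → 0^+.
The product is a 0·∞ indeterminate form at x → 0⁺.
Rewrite the product as 9·ln^3(x) / x^(-1/2) and apply L'Hôpital, or use the standard hierarchy x^(-1/2) ≫ |ln x|^3 as x → 0⁺.
The indeterminate product → 0, so the limit = 3.

Final answer: 3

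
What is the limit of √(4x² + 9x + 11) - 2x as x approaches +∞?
As x → +∞: multiply by the conjugate to get (9x+11)/(√(4x²+9x+11)+2x); the denominator ~ 4x, so the limit is 9/4.
Limit = 9/4.

Final answer: 9/4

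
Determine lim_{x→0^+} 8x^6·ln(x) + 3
The product is a 0·∞ indeterminate form at x → 0⁺.
Rewrite the product as 8·ln(x) / x^(-6) and apply L'Hôpital, or use the standard hierarchy x^(-6) ≫ |ln x| as x → 0⁺.
The indeterminate product → 0, so the limit = 3.

Final answer: 3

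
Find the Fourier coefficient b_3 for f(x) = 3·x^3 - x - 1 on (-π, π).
b_3 = (1/π) ∫_{-π}^{π} f(x)·sin(3x) dx.
Evaluate the integral (use parity and integration by parts as needed): b_3 = -2 + 2·π^2.

Final answer: -2 + 2·π^2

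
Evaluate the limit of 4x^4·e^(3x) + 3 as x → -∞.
The product is a 0·∞ indeterminate form at x → -∞.
Rewrite the product as 4x^4 / e^(-3x) (an ∞/∞ form) and apply L'Hôpital, or use the standard hierarchy e^(3|x|) ≫ |x^4| as x → -∞.
The indeterminate product → 0, so the limit = 3.

Final answer: 3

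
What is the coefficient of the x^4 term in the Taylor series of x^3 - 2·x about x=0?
Expand to order 4: x^3 - 2·x = x^3 - 2·x + O(x^5).
The coefficient of x^4 is 0.

Final answer: 0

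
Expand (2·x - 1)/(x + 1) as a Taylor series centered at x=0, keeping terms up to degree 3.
3·x^3 - 3·x^2 + 3·x - 1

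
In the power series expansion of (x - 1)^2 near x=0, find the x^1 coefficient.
Expand to order 1: (x - 1)^2 = 1 - 2·x + O(x^2).
The coefficient of x^1 is -2.

Final answer: -2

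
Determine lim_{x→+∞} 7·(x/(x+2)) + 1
Evaluate the dominant behaviour as x → +∞; each term tends to a finite value or vanishes.
Limit = 8.

Final answer: 8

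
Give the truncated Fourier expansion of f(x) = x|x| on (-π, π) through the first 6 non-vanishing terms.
(-8 + 2·π^2)·sin(x)/π - π·sin(2·x) + (-8 + 18·π^2)·sin(3·x)/(27·π) - π·sin(4·x)/2 + (-8 + 50·π^2)·sin(5·x)/(125·π) - π·sin(6·x)/3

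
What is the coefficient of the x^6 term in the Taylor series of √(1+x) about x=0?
Expand to order 6: √(1+x) = -21·x^6/1024 + 7·x^5/256 - 5·x^4/128 + x^3/16 - x^2/8 + x/2 + 1 + O(x^7).
The coefficient of x^6 is -21/1024.

Final answer: -21/1024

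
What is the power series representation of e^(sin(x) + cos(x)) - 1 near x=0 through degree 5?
e·x^5/10 - 5·e·x^4/24 - e·x^3/2 + e·x - 1 + e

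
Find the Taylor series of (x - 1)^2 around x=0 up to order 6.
x^2 - 2·x + 1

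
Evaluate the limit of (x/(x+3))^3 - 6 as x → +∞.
As x → +∞: x/(x+3) = 1/(1 + 3/x) → 1, and the 3rd power of a limit-1 base also → 1; with the additive constant, 1 - 6 = -5.
Limit = -5.

Final answer: -5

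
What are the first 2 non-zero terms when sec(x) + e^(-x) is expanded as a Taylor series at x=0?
2 - x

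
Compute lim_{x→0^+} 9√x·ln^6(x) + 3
The product is a 0·∞ indeterminate form at x → 0⁺.
Rewrite the product as 9·ln^6(x) / x^(-1/2) and apply L'Hôpital, or use the standard hierarchy x^(-1/2) ≫ |ln x|^6 as x → 0⁺.
The indeterminate product → 0, so the limit = 3.

Final answer: 3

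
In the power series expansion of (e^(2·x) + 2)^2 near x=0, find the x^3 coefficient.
Expand to order 3: (e^(2·x) + 2)^2 = 16·x^3 + 16·x^2 + 12·x + 9 + O(x^4).
The coefficient of x^3 is 16.

Final answer: 16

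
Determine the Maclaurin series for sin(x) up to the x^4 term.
-x^3/6 + x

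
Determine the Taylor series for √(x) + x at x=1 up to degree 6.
2 + 3·(x - 1)/2 - (x - 1)^2/8 + (x - 1)^3/16 - 5·(x - 1)^4/128 + 7·(x - 1)^5/256 - 21·(x - 1)^6/1024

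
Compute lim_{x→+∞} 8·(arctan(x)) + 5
Evaluate the dominant behaviour as x → +∞; each term tends to a finite value or vanishes.
Limit = 5 + 4·π.

Final answer: 5 + 4·π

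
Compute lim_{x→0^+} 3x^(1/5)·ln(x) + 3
The product is a 0·∞ indeterminate form at x → 0⁺.
Rewrite the product as 3·ln(x) / x^(-1/5) and apply L'Hôpital, or use the standard hierarchy x^(-1/5) ≫ |ln x| as x → 0⁺.
The indeterminate product → 0, so the limit = 3.

Final answer: 3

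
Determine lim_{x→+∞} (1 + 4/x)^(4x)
As x → +∞: write (1 + 4/x)^(4x) = ((1 + 4/x)^x)^4 → (e^4)^4 = e^16.
Limit = e^(16).

Final answer: e^(16)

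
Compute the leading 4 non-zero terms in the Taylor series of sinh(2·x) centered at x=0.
8·x^7/315 + 4·x^5/15 + 4·x^3/3 + 2·x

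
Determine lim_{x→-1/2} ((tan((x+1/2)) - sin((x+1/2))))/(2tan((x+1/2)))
Both numerator and denominator → 0 as x → -1/2; this is a 0/0 indeterminate form.
Expand each to leading order near x = -1/2: numerator ~ (x + 1/2)^3/2, denominator ~ 2·(x + 1/2).
The limit of the ratio is 0.

Final answer: 0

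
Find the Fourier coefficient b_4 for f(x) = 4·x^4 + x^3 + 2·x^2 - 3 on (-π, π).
b_4 = (1/π) ∫_{-π}^{π} f(x)·sin(4x) dx.
Evaluate the integral (use parity and integration by parts as needed): b_4 = 3/16 - π^2/2.

Final answer: 3/16 - π^2/2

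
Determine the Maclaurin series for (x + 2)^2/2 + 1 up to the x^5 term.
x^2/2 + 2·x + 3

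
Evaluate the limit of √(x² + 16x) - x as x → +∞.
This is an ∞ − ∞ indeterminate form.
Multiply and divide by the conjugate √(x²+16x) + x; the x² terms cancel, leaving (16x)/(√(x²+16x)+x) → 16/2 = 8.
Limit = 8.

Final answer: 8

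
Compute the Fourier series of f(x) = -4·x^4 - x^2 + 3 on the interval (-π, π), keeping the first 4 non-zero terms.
(-188 + 32·π^2)·cos(x) + (11 - 8·π^2)·cos(2·x) + (-52/27 + 32·π^2/9)·cos(3·x) - 4·π^4/5 - π^2/3 + 3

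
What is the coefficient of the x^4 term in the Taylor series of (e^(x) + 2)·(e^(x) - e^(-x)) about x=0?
Expand to order 4: (e^(x) + 2)·(e^(x) - e^(-x)) = 2·x^4/3 + 2·x^3 + 2·x^2 + 6·x + O(x^5).
The coefficient of x^4 is 2/3.

Final answer: 2/3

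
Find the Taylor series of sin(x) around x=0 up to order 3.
-x^3/6 + x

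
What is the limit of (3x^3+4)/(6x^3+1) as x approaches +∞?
This is an ∞/∞ indeterminate form as x → +∞.
Divide numerator and denominator by x^3 and let the lower-order terms vanish; the leading terms give 3/6 = 1/2.
Limit = 1/2.

Final answer: 1/2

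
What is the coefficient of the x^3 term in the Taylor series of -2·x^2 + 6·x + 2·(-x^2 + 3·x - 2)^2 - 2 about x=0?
Expand to order 3: -2·x^2 + 6·x + 2·(-x^2 + 3·x - 2)^2 - 2 = -12·x^3 + 24·x^2 - 18·x + 6 + O(x^4).
The coefficient of x^3 is -12.

Final answer: -12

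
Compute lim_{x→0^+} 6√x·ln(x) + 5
The product is a 0·∞ indeterminate form at x → 0⁺.
Rewrite the product as 6·ln(x) / x^(-1/2) and apply L'Hôpital, or use the standard hierarchy x^(-1/2) ≫ |ln x| as x → 0⁺.
The indeterminate product → 0, so the limit = 5.

Final answer: 5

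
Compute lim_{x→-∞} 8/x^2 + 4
Evaluate the dominant behaviour as x → -∞; each term tends to a finite value or vanishes.
Limit = 4.

Final answer: 4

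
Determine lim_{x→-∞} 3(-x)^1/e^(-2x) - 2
The quotient is an ∞/∞ indeterminate form as x → -∞.
Compare growth rates of the dominant terms (exponentials ≫ polynomials ≫ logarithms), or apply L'Hôpital's rule; the quotient → 0.
Adding the constant: 0 - 2 = -2. Limit = -2.

Final answer: -2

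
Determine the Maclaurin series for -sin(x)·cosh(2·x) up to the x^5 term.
-41·x^5/120 - 11·x^3/6 - x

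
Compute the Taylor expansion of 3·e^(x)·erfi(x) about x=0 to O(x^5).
3·x^4/√(π) + 5·x^3/√(π) + 6·x^2/√(π) + 6·x/√(π)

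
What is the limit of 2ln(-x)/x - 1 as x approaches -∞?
The quotient is an ∞/∞ indeterminate form as x → -∞.
Compare growth rates of the dominant terms (exponentials ≫ polynomials ≫ logarithms), or apply L'Hôpital's rule; the quotient → 0.
Adding the constant: 0 - 1 = -1. Limit = -1.

Final answer: -1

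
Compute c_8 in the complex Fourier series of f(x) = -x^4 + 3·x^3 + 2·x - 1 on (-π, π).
Compute the real Fourier coefficients first: a_8 = 3/256 - π^2/8, b_8 = -3·π^2/4 - 55/128.
Then c_8 = (a_8 − i·b_8)/2 = -π^2/16 + 3/512 + 55·i/256 + 3·i·π^2/8.

Final answer: -π^2/16 + 3/512 + 55·i/256 + 3·i·π^2/8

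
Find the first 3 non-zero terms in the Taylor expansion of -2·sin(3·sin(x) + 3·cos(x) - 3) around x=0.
10·x^3 + 3·x^2 - 6·x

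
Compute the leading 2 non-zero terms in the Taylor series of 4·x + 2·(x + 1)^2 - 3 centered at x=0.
8·x - 1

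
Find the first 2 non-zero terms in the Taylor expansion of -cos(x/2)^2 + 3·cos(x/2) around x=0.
2 - x^2/8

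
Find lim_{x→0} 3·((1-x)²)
Direct substitution at x = 0 gives 3.

Final answer: 3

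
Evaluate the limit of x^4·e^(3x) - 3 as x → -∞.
The product is a 0·∞ indeterminate form at x → -∞.
Rewrite the product as x^4 / e^(-3x) (an ∞/∞ form) and apply L'Hôpital, or use the standard hierarchy e^(3|x|) ≫ |x^4| as x → -∞.
The indeterminate product → 0, so the limit = -3.

Final answer: -3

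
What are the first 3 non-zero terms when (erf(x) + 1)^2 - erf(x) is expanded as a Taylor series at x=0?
4·x^2/π + 2·x/√(π) + 1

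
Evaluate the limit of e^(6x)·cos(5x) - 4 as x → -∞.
Evaluate the dominant behaviour as x → -∞; each term tends to a finite value or vanishes.
Limit = -4.

Final answer: -4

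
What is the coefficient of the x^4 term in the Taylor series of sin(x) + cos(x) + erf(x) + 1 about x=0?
Expand to order 4: sin(x) + cos(x) + erf(x) + 1 = x^4/24 + x^3·(-2/(3·√(π)) - 1/6) - x^2/2 + x·(1 + 2/√(π)) + 2 + O(x^5).
The coefficient of x^4 is 1/24.

Final answer: 1/24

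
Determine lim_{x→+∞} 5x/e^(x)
This is an ∞/∞ indeterminate form as x → +∞.
The exponential denominator e^(x) dominates the polynomial numerator (e^x ≫ x as x → ∞), so the quotient → 0.
Limit = 0.

Final answer: 0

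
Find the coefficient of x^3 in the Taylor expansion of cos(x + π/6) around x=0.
Expand to order 3: cos(x + π/6) = x^3/12 - √(3)·x^2/4 - x/2 + √(3)/2 + O(x^4).
The coefficient of x^3 is 1/12.

Final answer: 1/12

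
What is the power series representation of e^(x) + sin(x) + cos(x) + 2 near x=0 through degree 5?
x^5/60 + x^4/12 + 2·x + 4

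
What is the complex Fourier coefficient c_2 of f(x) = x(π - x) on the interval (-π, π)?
Compute the real Fourier coefficients first: a_2 = -1, b_2 = -π.
Then c_2 = (a_2 − i·b_2)/2 = -1/2 + i·π/2.

Final answer: -1/2 + i·π/2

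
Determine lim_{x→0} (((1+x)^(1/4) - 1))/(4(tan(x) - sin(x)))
Both numerator and denominator → 0 as x → 0; this is a 0/0 indeterminate form.
Expand each to leading order near x = 0: numerator ~ x/4, denominator ~ 2·x^3.
The limit of the ratio is ∞.

Final answer: ∞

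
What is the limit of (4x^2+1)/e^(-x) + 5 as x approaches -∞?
The quotient is an ∞/∞ indeterminate form as x → -∞.
Compare growth rates of the dominant terms (exponentials ≫ polynomials ≫ logarithms), or apply L'Hôpital's rule; the quotient → 0.
Adding the constant: 0 + 5 = 5. Limit = 5.

Final answer: 5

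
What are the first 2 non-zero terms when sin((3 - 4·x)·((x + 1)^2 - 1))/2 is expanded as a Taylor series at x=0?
-5·x^2/2 + 3·x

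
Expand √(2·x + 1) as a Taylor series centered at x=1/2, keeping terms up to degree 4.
√(2) + √(2)·(x - 1/2)/2 - √(2)·(x - 1/2)^2/8 + √(2)·(x - 1/2)^3/16 - 5·√(2)·(x - 1/2)^4/128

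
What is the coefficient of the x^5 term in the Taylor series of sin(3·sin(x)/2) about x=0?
Expand to order 5: sin(3·sin(x)/2) = 457·x^5/1280 - 13·x^3/16 + 3·x/2 + O(x^6).
The coefficient of x^5 is 457/1280.

Final answer: 457/1280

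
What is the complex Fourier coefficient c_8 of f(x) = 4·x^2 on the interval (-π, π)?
Compute the real Fourier coefficients first: a_8 = 1/4, b_8 = 0.
Then c_8 = (a_8 − i·b_8)/2 = 1/8.

Final answer: 1/8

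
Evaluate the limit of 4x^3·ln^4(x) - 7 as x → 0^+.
The product is a 0·∞ indeterminate form at x → 0⁺.
Rewrite the product as 4·ln^4(x) / x^(-3) and apply L'Hôpital, or use the standard hierarchy x^(-3) ≫ |ln x|^4 as x → 0⁺.
The indeterminate product → 0, so the limit = -7.

Final answer: -7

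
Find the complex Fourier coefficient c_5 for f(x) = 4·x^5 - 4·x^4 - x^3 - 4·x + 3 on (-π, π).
Compute the real Fourier coefficients first: a_5 = -192/625 + 32·π^2/25, b_5 = -42·π^2/25 - 748/625 + 8·π^4/5.
Then c_5 = (a_5 − i·b_5)/2 = -96/625 + 16·π^2/25 - 4·i·π^4/5 + 374·i/625 + 21·i·π^2/25.

Final answer: -96/625 + 16·π^2/25 - 4·i·π^4/5 + 374·i/625 + 21·i·π^2/25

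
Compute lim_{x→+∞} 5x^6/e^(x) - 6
The quotient is an ∞/∞ indeterminate form as x → +∞.
The exponential denominator e^(x) dominates the polynomial numerator (e^x ≫ x^6 as x → ∞), so the quotient → 0.
Adding the constant: 0 - 6 = -6. Limit = -6.

Final answer: -6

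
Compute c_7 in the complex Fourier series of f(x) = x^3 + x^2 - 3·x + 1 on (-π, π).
Compute the real Fourier coefficients first: a_7 = -4/49, b_7 = -306/343 + 2·π^2/7.
Then c_7 = (a_7 − i·b_7)/2 = -2/49 - i·π^2/7 + 153·i/343.

Final answer: -2/49 - i·π^2/7 + 153·i/343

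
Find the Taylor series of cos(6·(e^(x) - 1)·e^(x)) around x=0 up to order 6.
16973·x^6/20 + 477·x^5/2 - 57·x^4/2 - 54·x^3 - 18·x^2 + 1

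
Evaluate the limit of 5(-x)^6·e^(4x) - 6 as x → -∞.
The product is a 0·∞ indeterminate form at x → -∞.
Rewrite the product as 5(-x)^6 / e^(-4x) (an ∞/∞ form) and apply L'Hôpital, or use the standard hierarchy e^(4|x|) ≫ |(-x)^6| as x → -∞.
The indeterminate product → 0, so the limit = -6.

Final answer: -6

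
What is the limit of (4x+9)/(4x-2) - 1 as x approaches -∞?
Evaluate the dominant behaviour as x → -∞; each term tends to a finite value or vanishes.
Limit = 0.

Final answer: 0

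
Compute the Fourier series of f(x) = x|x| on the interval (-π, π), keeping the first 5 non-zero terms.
(-8 + 2·π^2)·sin(x)/π - π·sin(2·x) + (-8 + 18·π^2)·sin(3·x)/(27·π) - π·sin(4·x)/2 + (-8 + 50·π^2)·sin(5·x)/(125·π)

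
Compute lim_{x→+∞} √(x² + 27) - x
This is an ∞ − ∞ indeterminate form.
Multiply and divide by the conjugate √(x²+27) + x; the x² terms cancel, leaving 27/(√(x²+27)+x) → 0.
Limit = 0.

Final answer: 0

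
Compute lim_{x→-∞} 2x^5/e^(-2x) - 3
The quotient is an ∞/∞ indeterminate form as x → -∞.
Compare growth rates of the dominant terms (exponentials ≫ polynomials ≫ logarithms), or apply L'Hôpital's rule; the quotient → 0.
Adding the constant: 0 - 3 = -3. Limit = -3.

Final answer: -3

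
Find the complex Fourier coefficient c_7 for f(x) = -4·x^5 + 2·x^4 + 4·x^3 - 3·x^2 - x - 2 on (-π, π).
Compute the real Fourier coefficients first: a_7 = 684/2401 - 16·π^2/49, b_7 = -8·π^4/7 - 8114/16807 + 552·π^2/343.
Then c_7 = (a_7 − i·b_7)/2 = -8·π^2/49 + 342/2401 - 276·i·π^2/343 + 4057·i/16807 + 4·i·π^4/7.

Final answer: -8·π^2/49 + 342/2401 - 276·i·π^2/343 + 4057·i/16807 + 4·i·π^4/7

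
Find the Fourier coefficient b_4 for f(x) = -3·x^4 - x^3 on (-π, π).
b_4 = (1/π) ∫_{-π}^{π} f(x)·sin(4x) dx.
Evaluate the integral (use parity and integration by parts as needed): b_4 = -3/16 + π^2/2.

Final answer: -3/16 + π^2/2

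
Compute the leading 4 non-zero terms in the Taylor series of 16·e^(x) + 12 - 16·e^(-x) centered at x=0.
4·x^5/15 + 16·x^3/3 + 32·x + 12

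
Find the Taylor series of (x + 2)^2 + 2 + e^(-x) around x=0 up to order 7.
-x^7/5040 + x^6/720 - x^5/120 + x^4/24 - x^3/6 + 3·x^2/2 + 3·x + 7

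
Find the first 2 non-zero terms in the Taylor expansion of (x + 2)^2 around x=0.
4·x + 4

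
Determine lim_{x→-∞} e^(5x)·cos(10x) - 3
Evaluate the dominant behaviour as x → -∞; each term tends to a finite value or vanishes.
Limit = -3.

Final answer: -3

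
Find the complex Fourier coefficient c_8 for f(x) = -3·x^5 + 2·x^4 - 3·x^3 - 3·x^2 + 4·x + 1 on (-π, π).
Compute the real Fourier coefficients first: a_8 = -27/128 + π^2/4, b_8 = -2147/2048 + 33·π^2/64 + 3·π^4/4.
Then c_8 = (a_8 − i·b_8)/2 = -27/256 + π^2/8 - 3·i·π^4/8 - 33·i·π^2/128 + 2147·i/4096.

Final answer: -27/256 + π^2/8 - 3·i·π^4/8 - 33·i·π^2/128 + 2147·i/4096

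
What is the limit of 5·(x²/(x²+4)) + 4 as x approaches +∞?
Evaluate the dominant behaviour as x → +∞; each term tends to a finite value or vanishes.
Limit = 9.

Final answer: 9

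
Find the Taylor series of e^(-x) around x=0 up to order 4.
x^4/24 - x^3/6 + x^2/2 - x + 1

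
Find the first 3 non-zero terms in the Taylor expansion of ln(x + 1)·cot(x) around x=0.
-x^3/12 - x/2 + 1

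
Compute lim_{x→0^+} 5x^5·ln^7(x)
This is a 0·∞ indeterminate form at x → 0⁺.
Rewrite the product as 5·ln^7(x) / x^(-5) and apply L'Hôpital, or use the standard hierarchy x^(-5) ≫ |ln x|^7 as x → 0⁺.
The indeterminate product → 0, so the limit = 0.

Final answer: 0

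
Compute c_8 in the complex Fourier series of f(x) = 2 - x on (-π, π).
Compute the real Fourier coefficients first: a_8 = 0, b_8 = 1/4.
Then c_8 = (a_8 − i·b_8)/2 = -i/8.

Final answer: -i/8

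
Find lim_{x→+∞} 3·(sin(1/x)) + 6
Evaluate the dominant behaviour as x → +∞; each term tends to a finite value or vanishes.
Limit = 6.

Final answer: 6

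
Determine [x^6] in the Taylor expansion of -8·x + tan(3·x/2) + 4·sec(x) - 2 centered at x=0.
Expand to order 6: -8·x + tan(3·x/2) + 4·sec(x) - 2 = 61·x^6/180 + 81·x^5/80 + 5·x^4/6 + 9·x^3/8 + 2·x^2 - 13·x/2 + 2 + O(x^7).
The coefficient of x^6 is 61/180.

Final answer: 61/180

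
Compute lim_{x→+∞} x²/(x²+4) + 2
Evaluate the dominant behaviour as x → +∞; each term tends to a finite value or vanishes.
Limit = 3.

Final answer: 3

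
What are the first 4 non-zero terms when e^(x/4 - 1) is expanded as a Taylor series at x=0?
x^3·e^(-1)/384 + x^2·e^(-1)/32 + x·e^(-1)/4 + e^(-1)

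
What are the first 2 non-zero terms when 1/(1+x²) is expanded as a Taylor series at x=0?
1 - x^2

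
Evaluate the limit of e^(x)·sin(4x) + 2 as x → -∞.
Evaluate the dominant behaviour as x → -∞; each term tends to a finite value or vanishes.
Limit = 2.

Final answer: 2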